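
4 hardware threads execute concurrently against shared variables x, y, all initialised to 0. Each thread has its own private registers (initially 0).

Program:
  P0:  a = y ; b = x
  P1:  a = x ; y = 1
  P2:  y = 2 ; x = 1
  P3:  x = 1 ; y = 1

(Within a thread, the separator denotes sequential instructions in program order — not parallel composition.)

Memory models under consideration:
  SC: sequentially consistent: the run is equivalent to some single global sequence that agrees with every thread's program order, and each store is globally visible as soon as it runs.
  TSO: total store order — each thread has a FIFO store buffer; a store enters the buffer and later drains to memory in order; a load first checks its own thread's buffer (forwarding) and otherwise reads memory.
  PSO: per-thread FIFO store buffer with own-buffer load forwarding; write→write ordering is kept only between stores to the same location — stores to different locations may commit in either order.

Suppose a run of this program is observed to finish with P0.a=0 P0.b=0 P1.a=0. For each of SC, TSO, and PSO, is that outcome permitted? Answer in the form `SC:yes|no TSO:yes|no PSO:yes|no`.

SC:yes TSO:yes PSO:yes

outcome vector order: (P0.a,P0.b,P1.a)
SC: 11 outcomes — {000; 001; 010; 011; 100; 110; 111; 200; 201; 210; 211}
TSO: 11 outcomes — {000; 001; 010; 011; 100; 110; 111; 200; 201; 210; 211}
PSO: 12 outcomes — {000; 001; 010; 011; 100; 101; 110; 111; 200; 201; 210; 211}
target 000 ∈ {SC,TSO,PSO}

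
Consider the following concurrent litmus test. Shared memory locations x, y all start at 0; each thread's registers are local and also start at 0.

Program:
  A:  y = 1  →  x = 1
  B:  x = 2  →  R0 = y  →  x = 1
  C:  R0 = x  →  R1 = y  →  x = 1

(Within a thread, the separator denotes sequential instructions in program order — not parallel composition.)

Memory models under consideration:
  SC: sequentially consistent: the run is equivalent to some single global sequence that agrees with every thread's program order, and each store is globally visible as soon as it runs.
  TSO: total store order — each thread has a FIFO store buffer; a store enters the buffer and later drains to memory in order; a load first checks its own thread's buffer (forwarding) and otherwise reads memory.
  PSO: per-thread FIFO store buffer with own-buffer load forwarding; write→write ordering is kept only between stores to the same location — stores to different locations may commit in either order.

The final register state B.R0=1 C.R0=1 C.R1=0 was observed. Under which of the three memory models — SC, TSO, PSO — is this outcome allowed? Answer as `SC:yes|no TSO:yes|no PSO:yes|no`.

outcome vector order: (B.R0,C.R0,C.R1)
SC: 11 outcomes — {(0,0,0); (0,0,1); (0,1,0); (0,1,1); (0,2,0); (0,2,1); (1,0,0); (1,0,1); (1,1,1); (1,2,0); (1,2,1)}
TSO: 11 outcomes — {(0,0,0); (0,0,1); (0,1,0); (0,1,1); (0,2,0); (0,2,1); (1,0,0); (1,0,1); (1,1,1); (1,2,0); (1,2,1)}
PSO: 12 outcomes — {(0,0,0); (0,0,1); (0,1,0); (0,1,1); (0,2,0); (0,2,1); (1,0,0); (1,0,1); (1,1,0); (1,1,1); (1,2,0); (1,2,1)}
target (1,1,0) ∈ {PSO}

SC:no TSO:no PSO:yes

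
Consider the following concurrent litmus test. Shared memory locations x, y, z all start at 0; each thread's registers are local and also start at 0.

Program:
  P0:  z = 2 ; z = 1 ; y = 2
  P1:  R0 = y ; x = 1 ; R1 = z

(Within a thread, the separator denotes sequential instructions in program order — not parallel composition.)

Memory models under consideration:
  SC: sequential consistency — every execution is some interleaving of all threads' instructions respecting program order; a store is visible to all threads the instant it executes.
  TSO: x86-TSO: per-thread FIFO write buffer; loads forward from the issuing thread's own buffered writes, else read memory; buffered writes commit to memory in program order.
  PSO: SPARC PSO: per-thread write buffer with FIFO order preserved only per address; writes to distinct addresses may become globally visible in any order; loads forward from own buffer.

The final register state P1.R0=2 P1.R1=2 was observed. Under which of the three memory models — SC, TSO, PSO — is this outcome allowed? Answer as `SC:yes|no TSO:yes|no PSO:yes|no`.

outcome vector order: (P1.R0,P1.R1)
under SC → (0,0); (0,1); (0,2); (2,1)
under TSO → (0,0); (0,1); (0,2); (2,1)
under PSO → (0,0); (0,1); (0,2); (2,0); (2,1); (2,2)
target (2,2) ∈ {PSO}

SC:no TSO:no PSO:yes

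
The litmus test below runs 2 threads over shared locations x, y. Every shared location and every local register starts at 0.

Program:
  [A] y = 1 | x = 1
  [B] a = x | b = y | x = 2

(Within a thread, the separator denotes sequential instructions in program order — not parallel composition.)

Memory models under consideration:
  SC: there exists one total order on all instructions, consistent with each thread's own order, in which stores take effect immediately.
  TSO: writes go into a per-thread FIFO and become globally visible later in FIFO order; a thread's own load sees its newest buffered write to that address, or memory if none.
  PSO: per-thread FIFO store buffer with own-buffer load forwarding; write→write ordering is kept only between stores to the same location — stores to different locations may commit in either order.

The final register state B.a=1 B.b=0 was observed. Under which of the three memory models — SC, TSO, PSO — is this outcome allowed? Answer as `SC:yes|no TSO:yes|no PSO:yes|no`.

outcome vector order: (B.a,B.b)
SC (3): <0 0>, <0 1>, <1 1>
TSO (3): <0 0>, <0 1>, <1 1>
PSO (4): <0 0>, <0 1>, <1 0>, <1 1>
target <1 0> ∈ {PSO}

SC:no TSO:no PSO:yes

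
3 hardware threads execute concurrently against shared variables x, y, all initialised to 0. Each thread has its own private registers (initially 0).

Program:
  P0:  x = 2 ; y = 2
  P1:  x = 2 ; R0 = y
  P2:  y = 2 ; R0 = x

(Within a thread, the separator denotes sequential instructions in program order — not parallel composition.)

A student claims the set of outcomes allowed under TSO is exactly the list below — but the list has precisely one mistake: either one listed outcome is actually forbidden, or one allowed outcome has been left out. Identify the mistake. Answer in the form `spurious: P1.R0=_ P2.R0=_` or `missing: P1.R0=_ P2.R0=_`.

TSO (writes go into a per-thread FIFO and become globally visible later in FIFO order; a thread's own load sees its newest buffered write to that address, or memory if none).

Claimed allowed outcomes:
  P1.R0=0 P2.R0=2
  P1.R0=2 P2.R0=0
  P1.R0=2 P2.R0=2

outcome vector order: (P1.R0,P2.R0)
[TSO] allowed = {00, 02, 20, 22}
TSO∖claimed = {00}

missing: P1.R0=0 P2.R0=0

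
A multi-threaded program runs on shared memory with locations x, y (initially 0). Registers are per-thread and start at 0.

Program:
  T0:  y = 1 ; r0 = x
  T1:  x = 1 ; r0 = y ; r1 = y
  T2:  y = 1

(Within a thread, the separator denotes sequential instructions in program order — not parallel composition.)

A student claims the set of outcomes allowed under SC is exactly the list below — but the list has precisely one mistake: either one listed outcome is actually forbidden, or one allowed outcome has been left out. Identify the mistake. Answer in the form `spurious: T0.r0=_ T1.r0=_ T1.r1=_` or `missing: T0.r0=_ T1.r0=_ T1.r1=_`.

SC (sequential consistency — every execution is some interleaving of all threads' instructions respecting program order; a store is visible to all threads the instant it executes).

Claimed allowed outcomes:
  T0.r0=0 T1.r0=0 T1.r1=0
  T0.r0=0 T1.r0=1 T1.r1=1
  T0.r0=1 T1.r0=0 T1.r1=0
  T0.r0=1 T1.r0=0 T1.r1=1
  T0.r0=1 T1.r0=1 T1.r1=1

outcome vector order: (T0.r0,T1.r0,T1.r1)
under SC → (0,1,1), (1,0,0), (1,0,1), (1,1,1)
claimed∖SC = {(0,0,0)}

spurious: T0.r0=0 T1.r0=0 T1.r1=0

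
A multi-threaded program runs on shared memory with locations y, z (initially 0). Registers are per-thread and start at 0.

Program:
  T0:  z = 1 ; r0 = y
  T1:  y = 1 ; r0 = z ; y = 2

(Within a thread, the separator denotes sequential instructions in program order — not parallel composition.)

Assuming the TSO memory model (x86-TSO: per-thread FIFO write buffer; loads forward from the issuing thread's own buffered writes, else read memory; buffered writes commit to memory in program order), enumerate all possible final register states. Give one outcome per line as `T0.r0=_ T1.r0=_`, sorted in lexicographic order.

T0.r0=0 T1.r0=0
T0.r0=0 T1.r0=1
T0.r0=1 T1.r0=0
T0.r0=1 T1.r0=1
T0.r0=2 T1.r0=0
T0.r0=2 T1.r0=1

outcome vector order: (T0.r0,T1.r0)
|TSO outcomes| = 6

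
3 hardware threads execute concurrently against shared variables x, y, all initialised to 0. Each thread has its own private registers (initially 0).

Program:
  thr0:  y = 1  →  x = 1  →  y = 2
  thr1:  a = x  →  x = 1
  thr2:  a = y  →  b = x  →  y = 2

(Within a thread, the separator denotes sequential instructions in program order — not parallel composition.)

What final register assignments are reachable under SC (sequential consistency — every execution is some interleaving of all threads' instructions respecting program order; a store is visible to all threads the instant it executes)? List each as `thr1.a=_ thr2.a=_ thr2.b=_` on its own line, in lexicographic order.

outcome vector order: (thr1.a,thr2.a,thr2.b)
|SC outcomes| = 10

thr1.a=0 thr2.a=0 thr2.b=0
thr1.a=0 thr2.a=0 thr2.b=1
thr1.a=0 thr2.a=1 thr2.b=0
thr1.a=0 thr2.a=1 thr2.b=1
thr1.a=0 thr2.a=2 thr2.b=1
thr1.a=1 thr2.a=0 thr2.b=0
thr1.a=1 thr2.a=0 thr2.b=1
thr1.a=1 thr2.a=1 thr2.b=0
thr1.a=1 thr2.a=1 thr2.b=1
thr1.a=1 thr2.a=2 thr2.b=1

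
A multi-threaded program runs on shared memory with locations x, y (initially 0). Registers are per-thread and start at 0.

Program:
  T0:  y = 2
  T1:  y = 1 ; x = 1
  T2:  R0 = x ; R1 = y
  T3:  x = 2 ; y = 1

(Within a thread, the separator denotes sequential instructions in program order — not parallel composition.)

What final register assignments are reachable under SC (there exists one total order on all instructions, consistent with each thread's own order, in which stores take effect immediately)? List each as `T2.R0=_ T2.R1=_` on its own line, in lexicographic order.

outcome vector order: (T2.R0,T2.R1)
|SC outcomes| = 8

T2.R0=0 T2.R1=0
T2.R0=0 T2.R1=1
T2.R0=0 T2.R1=2
T2.R0=1 T2.R1=1
T2.R0=1 T2.R1=2
T2.R0=2 T2.R1=0
T2.R0=2 T2.R1=1
T2.R0=2 T2.R1=2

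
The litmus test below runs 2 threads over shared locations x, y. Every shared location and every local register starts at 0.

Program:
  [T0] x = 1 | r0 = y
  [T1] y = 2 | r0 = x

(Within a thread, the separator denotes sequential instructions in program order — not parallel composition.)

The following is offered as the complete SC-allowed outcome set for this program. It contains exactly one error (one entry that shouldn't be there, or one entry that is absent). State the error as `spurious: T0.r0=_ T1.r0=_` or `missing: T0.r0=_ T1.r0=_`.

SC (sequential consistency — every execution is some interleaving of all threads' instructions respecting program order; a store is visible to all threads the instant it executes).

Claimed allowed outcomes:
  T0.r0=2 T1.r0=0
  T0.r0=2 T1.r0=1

outcome vector order: (T0.r0,T1.r0)
[SC] allowed = {01 20 21}
SC∖claimed = {01}

missing: T0.r0=0 T1.r0=1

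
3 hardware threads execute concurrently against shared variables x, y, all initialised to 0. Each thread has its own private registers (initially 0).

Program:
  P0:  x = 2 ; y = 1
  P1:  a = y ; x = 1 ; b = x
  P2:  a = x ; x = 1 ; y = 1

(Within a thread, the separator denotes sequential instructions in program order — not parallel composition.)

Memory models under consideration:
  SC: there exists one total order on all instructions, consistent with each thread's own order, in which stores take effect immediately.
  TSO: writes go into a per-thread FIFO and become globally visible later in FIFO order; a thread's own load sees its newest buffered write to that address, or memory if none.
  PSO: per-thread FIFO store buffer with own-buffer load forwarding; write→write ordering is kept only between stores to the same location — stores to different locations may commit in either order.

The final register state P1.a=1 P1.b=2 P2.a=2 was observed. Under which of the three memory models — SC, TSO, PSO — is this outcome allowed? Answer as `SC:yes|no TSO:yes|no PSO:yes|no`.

SC:no TSO:no PSO:yes

outcome vector order: (P1.a,P1.b,P2.a)
[SC] allowed = {0/1/0 0/1/1 0/1/2 0/2/0 0/2/1 0/2/2 1/1/0 1/1/1 1/1/2 1/2/0}
[TSO] allowed = {0/1/0 0/1/1 0/1/2 0/2/0 0/2/1 0/2/2 1/1/0 1/1/1 1/1/2 1/2/0}
[PSO] allowed = {0/1/0 0/1/1 0/1/2 0/2/0 0/2/1 0/2/2 1/1/0 1/1/1 1/1/2 1/2/0 1/2/1 1/2/2}
target 1/2/2 ∈ {PSO}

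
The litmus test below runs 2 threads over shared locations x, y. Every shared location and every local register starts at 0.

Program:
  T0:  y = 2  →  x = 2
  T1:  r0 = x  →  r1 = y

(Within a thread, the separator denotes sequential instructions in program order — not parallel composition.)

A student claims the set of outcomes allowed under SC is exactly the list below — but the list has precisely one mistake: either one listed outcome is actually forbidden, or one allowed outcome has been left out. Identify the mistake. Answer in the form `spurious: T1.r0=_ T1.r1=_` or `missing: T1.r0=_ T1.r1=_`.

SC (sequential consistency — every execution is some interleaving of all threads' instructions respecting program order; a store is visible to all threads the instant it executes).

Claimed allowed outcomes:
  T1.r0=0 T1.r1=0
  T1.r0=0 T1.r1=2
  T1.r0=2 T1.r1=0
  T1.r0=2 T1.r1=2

spurious: T1.r0=2 T1.r1=0

outcome vector order: (T1.r0,T1.r1)
[SC] allowed = {00, 02, 22}
claimed∖SC = {20}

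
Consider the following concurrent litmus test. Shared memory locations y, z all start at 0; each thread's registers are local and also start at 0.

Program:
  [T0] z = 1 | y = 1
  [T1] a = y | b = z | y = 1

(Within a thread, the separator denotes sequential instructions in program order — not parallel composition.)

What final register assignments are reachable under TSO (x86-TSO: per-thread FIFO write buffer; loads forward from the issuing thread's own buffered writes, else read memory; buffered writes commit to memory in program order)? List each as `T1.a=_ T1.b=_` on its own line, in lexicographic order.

T1.a=0 T1.b=0
T1.a=0 T1.b=1
T1.a=1 T1.b=1

outcome vector order: (T1.a,T1.b)
|TSO outcomes| = 3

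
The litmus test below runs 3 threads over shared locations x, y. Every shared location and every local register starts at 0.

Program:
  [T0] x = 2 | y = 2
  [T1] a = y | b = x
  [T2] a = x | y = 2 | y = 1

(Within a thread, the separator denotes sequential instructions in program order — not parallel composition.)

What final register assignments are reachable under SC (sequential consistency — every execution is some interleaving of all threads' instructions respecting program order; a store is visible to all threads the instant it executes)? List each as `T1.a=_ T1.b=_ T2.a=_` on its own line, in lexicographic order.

outcome vector order: (T1.a,T1.b,T2.a)
|SC outcomes| = 10

T1.a=0 T1.b=0 T2.a=0
T1.a=0 T1.b=0 T2.a=2
T1.a=0 T1.b=2 T2.a=0
T1.a=0 T1.b=2 T2.a=2
T1.a=1 T1.b=0 T2.a=0
T1.a=1 T1.b=2 T2.a=0
T1.a=1 T1.b=2 T2.a=2
T1.a=2 T1.b=0 T2.a=0
T1.a=2 T1.b=2 T2.a=0
T1.a=2 T1.b=2 T2.a=2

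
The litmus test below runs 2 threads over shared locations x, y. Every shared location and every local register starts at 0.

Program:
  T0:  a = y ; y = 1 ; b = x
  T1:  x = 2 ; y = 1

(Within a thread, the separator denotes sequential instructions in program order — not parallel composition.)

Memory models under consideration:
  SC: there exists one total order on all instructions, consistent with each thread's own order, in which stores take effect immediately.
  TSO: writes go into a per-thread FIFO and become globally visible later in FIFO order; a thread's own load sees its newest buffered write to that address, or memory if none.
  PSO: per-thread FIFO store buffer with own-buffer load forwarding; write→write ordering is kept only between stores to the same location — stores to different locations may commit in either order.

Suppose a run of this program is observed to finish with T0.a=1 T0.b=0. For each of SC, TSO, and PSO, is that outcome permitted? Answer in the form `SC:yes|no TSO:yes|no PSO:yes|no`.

SC:no TSO:no PSO:yes

outcome vector order: (T0.a,T0.b)
SC (3): <0 0>; <0 2>; <1 2>
TSO (3): <0 0>; <0 2>; <1 2>
PSO (4): <0 0>; <0 2>; <1 0>; <1 2>
target <1 0> ∈ {PSO}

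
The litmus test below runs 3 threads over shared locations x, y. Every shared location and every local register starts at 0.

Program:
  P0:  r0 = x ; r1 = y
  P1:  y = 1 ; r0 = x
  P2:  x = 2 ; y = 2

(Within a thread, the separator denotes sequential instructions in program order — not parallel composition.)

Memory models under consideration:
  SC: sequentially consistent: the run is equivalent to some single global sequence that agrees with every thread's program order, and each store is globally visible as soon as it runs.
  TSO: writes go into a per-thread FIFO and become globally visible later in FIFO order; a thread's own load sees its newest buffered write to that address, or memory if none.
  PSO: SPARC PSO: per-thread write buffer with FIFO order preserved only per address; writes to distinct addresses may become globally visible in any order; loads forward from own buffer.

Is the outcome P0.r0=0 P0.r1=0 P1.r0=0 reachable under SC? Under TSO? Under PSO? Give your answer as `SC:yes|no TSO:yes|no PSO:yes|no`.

SC:yes TSO:yes PSO:yes

outcome vector order: (P0.r0,P0.r1,P1.r0)
[SC] allowed = {000 002 010 012 020 022 202 210 212 220 222}
[TSO] allowed = {000 002 010 012 020 022 200 202 210 212 220 222}
[PSO] allowed = {000 002 010 012 020 022 200 202 210 212 220 222}
target 000 ∈ {SC,TSO,PSO}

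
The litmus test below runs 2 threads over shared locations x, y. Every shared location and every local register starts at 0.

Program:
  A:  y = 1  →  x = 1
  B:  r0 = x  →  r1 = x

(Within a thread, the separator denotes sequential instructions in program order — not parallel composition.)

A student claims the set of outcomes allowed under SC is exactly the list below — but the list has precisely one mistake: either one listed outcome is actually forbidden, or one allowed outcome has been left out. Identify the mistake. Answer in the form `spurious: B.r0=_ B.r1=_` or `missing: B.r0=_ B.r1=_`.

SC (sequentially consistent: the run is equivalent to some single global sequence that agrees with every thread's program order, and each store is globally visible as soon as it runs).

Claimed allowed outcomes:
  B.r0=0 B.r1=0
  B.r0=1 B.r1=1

missing: B.r0=0 B.r1=1

outcome vector order: (B.r0,B.r1)
SC: 3 outcomes — {(0,0) (0,1) (1,1)}
SC∖claimed = {(0,1)}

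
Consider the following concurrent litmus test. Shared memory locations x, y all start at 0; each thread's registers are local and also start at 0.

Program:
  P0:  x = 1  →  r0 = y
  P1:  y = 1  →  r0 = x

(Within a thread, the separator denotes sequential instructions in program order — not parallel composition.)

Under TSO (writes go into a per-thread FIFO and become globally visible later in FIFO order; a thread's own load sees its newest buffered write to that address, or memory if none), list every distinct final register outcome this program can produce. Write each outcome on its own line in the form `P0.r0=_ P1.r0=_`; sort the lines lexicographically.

P0.r0=0 P1.r0=0
P0.r0=0 P1.r0=1
P0.r0=1 P1.r0=0
P0.r0=1 P1.r0=1

outcome vector order: (P0.r0,P1.r0)
|TSO outcomes| = 4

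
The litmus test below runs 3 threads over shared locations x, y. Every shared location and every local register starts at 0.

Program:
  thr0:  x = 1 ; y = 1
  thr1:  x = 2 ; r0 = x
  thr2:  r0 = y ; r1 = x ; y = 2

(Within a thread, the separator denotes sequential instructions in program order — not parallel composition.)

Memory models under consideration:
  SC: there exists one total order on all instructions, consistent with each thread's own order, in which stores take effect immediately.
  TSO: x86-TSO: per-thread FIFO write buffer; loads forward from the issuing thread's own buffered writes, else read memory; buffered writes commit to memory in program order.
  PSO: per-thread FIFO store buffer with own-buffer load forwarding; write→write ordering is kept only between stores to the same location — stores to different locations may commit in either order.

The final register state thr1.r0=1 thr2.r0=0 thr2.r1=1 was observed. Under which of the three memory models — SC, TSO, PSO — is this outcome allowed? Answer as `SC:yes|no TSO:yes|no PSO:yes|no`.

outcome vector order: (thr1.r0,thr2.r0,thr2.r1)
SC: 9 outcomes — {<1 0 0>; <1 0 1>; <1 0 2>; <1 1 1>; <2 0 0>; <2 0 1>; <2 0 2>; <2 1 1>; <2 1 2>}
TSO: 9 outcomes — {<1 0 0>; <1 0 1>; <1 0 2>; <1 1 1>; <2 0 0>; <2 0 1>; <2 0 2>; <2 1 1>; <2 1 2>}
PSO: 12 outcomes — {<1 0 0>; <1 0 1>; <1 0 2>; <1 1 0>; <1 1 1>; <1 1 2>; <2 0 0>; <2 0 1>; <2 0 2>; <2 1 0>; <2 1 1>; <2 1 2>}
target <1 0 1> ∈ {SC,TSO,PSO}

SC:yes TSO:yes PSO:yes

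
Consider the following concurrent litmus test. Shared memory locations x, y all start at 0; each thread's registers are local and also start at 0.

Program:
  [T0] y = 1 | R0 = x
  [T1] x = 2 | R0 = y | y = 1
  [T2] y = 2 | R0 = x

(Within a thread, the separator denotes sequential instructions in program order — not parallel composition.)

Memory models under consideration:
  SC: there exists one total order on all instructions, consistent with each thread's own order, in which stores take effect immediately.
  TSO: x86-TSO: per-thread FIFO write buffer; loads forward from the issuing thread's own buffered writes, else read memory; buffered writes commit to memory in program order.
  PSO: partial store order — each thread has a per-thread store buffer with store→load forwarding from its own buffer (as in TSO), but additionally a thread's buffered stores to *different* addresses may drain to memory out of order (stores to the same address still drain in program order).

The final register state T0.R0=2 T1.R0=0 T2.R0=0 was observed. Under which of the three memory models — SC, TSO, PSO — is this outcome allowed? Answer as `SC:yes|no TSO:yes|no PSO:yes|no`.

SC:no TSO:yes PSO:yes

outcome vector order: (T0.R0,T1.R0,T2.R0)
SC: 9 outcomes — {0/1/0, 0/1/2, 0/2/0, 0/2/2, 2/0/2, 2/1/0, 2/1/2, 2/2/0, 2/2/2}
TSO: 12 outcomes — {0/0/0, 0/0/2, 0/1/0, 0/1/2, 0/2/0, 0/2/2, 2/0/0, 2/0/2, 2/1/0, 2/1/2, 2/2/0, 2/2/2}
PSO: 12 outcomes — {0/0/0, 0/0/2, 0/1/0, 0/1/2, 0/2/0, 0/2/2, 2/0/0, 2/0/2, 2/1/0, 2/1/2, 2/2/0, 2/2/2}
target 2/0/0 ∈ {TSO,PSO}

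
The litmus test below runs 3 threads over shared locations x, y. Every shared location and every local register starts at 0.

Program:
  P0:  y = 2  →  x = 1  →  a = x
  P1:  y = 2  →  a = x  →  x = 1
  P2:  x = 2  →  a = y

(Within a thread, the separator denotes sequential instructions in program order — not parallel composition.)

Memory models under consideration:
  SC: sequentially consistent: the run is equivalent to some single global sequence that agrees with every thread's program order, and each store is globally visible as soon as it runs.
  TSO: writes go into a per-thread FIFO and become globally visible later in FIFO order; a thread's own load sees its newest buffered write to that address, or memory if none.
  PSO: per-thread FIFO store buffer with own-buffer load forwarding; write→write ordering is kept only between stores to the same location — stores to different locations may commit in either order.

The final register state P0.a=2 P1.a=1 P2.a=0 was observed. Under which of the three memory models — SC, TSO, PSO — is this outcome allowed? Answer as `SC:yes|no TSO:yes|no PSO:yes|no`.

SC:no TSO:yes PSO:yes

outcome vector order: (P0.a,P1.a,P2.a)
SC: 8 outcomes — {102, 110, 112, 120, 122, 202, 212, 222}
TSO: 12 outcomes — {100, 102, 110, 112, 120, 122, 200, 202, 210, 212, 220, 222}
PSO: 12 outcomes — {100, 102, 110, 112, 120, 122, 200, 202, 210, 212, 220, 222}
target 210 ∈ {TSO,PSO}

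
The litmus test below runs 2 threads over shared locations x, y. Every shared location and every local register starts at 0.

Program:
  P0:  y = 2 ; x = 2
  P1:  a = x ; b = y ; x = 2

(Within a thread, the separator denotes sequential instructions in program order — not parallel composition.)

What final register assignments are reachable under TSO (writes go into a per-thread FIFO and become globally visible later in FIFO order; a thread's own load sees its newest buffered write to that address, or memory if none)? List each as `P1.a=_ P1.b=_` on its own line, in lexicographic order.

outcome vector order: (P1.a,P1.b)
|TSO outcomes| = 3

P1.a=0 P1.b=0
P1.a=0 P1.b=2
P1.a=2 P1.b=2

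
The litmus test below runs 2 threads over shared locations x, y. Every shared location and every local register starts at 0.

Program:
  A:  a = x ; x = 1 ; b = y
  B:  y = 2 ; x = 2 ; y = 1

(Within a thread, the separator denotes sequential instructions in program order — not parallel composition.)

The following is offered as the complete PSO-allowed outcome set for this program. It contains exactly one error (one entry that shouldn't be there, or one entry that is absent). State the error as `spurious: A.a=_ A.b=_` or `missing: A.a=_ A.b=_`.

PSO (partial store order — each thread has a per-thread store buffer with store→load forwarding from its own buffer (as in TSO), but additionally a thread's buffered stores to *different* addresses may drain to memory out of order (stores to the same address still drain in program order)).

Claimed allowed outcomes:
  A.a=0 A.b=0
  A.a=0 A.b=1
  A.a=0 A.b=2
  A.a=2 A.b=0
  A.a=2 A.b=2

missing: A.a=2 A.b=1

outcome vector order: (A.a,A.b)
[PSO] allowed = {<0 0>; <0 1>; <0 2>; <2 0>; <2 1>; <2 2>}
PSO∖claimed = {<2 1>}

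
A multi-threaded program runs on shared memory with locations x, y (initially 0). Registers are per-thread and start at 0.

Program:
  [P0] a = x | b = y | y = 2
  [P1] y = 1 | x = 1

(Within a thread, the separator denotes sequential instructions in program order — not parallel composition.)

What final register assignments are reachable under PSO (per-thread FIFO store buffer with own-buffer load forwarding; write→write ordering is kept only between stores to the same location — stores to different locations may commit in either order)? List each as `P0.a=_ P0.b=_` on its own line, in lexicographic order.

outcome vector order: (P0.a,P0.b)
|PSO outcomes| = 4

P0.a=0 P0.b=0
P0.a=0 P0.b=1
P0.a=1 P0.b=0
P0.a=1 P0.b=1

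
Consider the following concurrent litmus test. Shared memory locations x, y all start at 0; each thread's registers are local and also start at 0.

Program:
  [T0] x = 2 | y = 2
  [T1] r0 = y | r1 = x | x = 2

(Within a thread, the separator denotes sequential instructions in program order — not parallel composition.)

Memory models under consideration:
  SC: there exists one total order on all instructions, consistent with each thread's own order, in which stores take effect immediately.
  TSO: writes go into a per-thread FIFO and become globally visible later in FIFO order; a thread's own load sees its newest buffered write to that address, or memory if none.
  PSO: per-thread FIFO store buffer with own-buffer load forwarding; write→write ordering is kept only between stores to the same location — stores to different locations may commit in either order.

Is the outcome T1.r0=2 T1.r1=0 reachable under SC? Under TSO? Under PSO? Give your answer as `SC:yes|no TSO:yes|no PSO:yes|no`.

SC:no TSO:no PSO:yes

outcome vector order: (T1.r0,T1.r1)
under SC → 0/0 0/2 2/2
under TSO → 0/0 0/2 2/2
under PSO → 0/0 0/2 2/0 2/2
target 2/0 ∈ {PSO}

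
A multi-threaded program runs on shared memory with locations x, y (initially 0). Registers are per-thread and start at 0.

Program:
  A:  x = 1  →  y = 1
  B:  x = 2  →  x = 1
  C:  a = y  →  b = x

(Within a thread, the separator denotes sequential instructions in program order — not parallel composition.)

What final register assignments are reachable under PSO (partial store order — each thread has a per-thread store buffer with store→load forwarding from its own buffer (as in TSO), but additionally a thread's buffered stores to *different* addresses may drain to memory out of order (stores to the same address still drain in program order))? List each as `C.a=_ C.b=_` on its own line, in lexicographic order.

outcome vector order: (C.a,C.b)
|PSO outcomes| = 6

C.a=0 C.b=0
C.a=0 C.b=1
C.a=0 C.b=2
C.a=1 C.b=0
C.a=1 C.b=1
C.a=1 C.b=2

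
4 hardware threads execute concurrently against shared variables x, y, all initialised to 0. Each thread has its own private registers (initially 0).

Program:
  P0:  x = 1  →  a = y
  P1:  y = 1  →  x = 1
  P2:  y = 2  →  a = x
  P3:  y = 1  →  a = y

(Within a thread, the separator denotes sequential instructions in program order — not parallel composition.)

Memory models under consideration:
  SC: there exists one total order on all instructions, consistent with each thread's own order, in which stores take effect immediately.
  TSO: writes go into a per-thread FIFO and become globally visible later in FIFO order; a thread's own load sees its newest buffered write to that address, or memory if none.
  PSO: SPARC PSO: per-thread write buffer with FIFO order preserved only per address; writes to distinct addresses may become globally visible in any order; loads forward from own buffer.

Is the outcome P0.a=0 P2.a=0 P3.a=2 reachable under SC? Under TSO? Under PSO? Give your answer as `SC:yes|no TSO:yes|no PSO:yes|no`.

outcome vector order: (P0.a,P2.a,P3.a)
SC (10): 0/1/1, 0/1/2, 1/0/1, 1/0/2, 1/1/1, 1/1/2, 2/0/1, 2/0/2, 2/1/1, 2/1/2
TSO (12): 0/0/1, 0/0/2, 0/1/1, 0/1/2, 1/0/1, 1/0/2, 1/1/1, 1/1/2, 2/0/1, 2/0/2, 2/1/1, 2/1/2
PSO (12): 0/0/1, 0/0/2, 0/1/1, 0/1/2, 1/0/1, 1/0/2, 1/1/1, 1/1/2, 2/0/1, 2/0/2, 2/1/1, 2/1/2
target 0/0/2 ∈ {TSO,PSO}

SC:no TSO:yes PSO:yes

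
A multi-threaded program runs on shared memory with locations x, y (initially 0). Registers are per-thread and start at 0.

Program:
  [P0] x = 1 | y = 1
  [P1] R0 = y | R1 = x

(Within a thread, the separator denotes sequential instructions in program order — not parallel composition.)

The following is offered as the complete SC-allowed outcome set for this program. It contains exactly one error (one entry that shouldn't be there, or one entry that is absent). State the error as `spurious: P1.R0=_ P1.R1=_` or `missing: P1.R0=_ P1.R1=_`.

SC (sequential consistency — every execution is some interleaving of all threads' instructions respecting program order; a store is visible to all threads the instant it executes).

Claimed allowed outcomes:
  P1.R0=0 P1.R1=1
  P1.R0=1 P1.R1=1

outcome vector order: (P1.R0,P1.R1)
under SC → (0,0), (0,1), (1,1)
SC∖claimed = {(0,0)}

missing: P1.R0=0 P1.R1=0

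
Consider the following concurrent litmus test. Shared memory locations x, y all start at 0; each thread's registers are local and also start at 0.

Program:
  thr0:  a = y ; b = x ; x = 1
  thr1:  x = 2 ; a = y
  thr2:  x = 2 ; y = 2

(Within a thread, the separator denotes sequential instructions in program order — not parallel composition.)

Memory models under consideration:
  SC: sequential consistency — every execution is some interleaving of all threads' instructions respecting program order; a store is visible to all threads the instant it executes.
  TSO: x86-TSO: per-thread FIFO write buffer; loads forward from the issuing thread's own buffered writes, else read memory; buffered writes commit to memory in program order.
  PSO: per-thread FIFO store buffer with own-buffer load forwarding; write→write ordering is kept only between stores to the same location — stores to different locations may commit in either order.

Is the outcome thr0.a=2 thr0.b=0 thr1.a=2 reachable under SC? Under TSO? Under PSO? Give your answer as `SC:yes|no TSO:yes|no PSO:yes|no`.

SC:no TSO:no PSO:yes

outcome vector order: (thr0.a,thr0.b,thr1.a)
[SC] allowed = {000, 002, 020, 022, 220, 222}
[TSO] allowed = {000, 002, 020, 022, 220, 222}
[PSO] allowed = {000, 002, 020, 022, 200, 202, 220, 222}
target 202 ∈ {PSO}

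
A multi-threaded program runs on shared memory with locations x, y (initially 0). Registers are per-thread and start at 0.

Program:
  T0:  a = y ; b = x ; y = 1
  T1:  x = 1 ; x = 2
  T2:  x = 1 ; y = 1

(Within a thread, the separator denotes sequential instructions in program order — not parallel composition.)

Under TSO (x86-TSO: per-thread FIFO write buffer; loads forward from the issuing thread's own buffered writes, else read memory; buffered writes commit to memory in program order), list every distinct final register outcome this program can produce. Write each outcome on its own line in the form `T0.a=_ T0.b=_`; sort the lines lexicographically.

T0.a=0 T0.b=0
T0.a=0 T0.b=1
T0.a=0 T0.b=2
T0.a=1 T0.b=1
T0.a=1 T0.b=2

outcome vector order: (T0.a,T0.b)
|TSO outcomes| = 5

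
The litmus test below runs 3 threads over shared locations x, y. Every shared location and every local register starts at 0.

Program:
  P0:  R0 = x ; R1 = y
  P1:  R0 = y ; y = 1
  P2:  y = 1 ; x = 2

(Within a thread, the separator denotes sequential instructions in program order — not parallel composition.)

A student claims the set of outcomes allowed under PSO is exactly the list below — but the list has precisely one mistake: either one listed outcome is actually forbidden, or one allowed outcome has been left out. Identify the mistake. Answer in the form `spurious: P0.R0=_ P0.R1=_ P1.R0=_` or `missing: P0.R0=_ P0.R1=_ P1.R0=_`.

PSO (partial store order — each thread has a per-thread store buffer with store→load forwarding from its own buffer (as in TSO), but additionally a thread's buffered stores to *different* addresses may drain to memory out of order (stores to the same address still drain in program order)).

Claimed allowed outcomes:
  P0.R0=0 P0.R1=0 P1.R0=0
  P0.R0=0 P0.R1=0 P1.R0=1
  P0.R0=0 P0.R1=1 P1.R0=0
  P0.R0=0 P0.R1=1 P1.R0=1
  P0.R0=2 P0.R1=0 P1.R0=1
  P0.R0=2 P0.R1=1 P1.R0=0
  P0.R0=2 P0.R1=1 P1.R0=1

outcome vector order: (P0.R0,P0.R1,P1.R0)
[PSO] allowed = {(0,0,0); (0,0,1); (0,1,0); (0,1,1); (2,0,0); (2,0,1); (2,1,0); (2,1,1)}
PSO∖claimed = {(2,0,0)}

missing: P0.R0=2 P0.R1=0 P1.R0=0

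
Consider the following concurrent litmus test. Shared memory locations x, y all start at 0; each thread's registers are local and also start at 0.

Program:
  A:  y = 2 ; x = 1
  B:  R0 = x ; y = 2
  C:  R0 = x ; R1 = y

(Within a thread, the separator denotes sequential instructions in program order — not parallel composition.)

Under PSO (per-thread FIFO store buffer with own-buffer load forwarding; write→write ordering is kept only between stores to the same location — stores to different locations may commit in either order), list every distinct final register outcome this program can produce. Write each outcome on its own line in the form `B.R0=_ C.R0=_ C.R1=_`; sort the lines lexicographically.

B.R0=0 C.R0=0 C.R1=0
B.R0=0 C.R0=0 C.R1=2
B.R0=0 C.R0=1 C.R1=0
B.R0=0 C.R0=1 C.R1=2
B.R0=1 C.R0=0 C.R1=0
B.R0=1 C.R0=0 C.R1=2
B.R0=1 C.R0=1 C.R1=0
B.R0=1 C.R0=1 C.R1=2

outcome vector order: (B.R0,C.R0,C.R1)
|PSO outcomes| = 8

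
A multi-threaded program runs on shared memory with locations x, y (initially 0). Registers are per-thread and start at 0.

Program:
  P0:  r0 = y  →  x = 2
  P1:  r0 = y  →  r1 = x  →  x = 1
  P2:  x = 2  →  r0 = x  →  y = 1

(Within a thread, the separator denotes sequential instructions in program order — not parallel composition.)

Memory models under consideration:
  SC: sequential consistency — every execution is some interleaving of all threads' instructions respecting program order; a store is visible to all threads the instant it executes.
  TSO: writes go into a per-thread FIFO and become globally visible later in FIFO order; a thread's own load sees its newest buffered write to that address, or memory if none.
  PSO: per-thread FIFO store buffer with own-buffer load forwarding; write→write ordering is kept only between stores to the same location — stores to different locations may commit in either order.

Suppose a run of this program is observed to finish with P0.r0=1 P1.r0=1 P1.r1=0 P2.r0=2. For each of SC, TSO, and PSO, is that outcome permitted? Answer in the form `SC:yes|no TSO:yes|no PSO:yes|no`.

outcome vector order: (P0.r0,P1.r0,P1.r1,P2.r0)
under SC → 0/0/0/1, 0/0/0/2, 0/0/2/1, 0/0/2/2, 0/1/2/2, 1/0/0/1, 1/0/0/2, 1/0/2/1, 1/0/2/2, 1/1/2/2
under TSO → 0/0/0/1, 0/0/0/2, 0/0/2/1, 0/0/2/2, 0/1/2/2, 1/0/0/1, 1/0/0/2, 1/0/2/1, 1/0/2/2, 1/1/2/2
under PSO → 0/0/0/1, 0/0/0/2, 0/0/2/1, 0/0/2/2, 0/1/0/2, 0/1/2/2, 1/0/0/1, 1/0/0/2, 1/0/2/1, 1/0/2/2, 1/1/0/2, 1/1/2/2
target 1/1/0/2 ∈ {PSO}

SC:no TSO:no PSO:yes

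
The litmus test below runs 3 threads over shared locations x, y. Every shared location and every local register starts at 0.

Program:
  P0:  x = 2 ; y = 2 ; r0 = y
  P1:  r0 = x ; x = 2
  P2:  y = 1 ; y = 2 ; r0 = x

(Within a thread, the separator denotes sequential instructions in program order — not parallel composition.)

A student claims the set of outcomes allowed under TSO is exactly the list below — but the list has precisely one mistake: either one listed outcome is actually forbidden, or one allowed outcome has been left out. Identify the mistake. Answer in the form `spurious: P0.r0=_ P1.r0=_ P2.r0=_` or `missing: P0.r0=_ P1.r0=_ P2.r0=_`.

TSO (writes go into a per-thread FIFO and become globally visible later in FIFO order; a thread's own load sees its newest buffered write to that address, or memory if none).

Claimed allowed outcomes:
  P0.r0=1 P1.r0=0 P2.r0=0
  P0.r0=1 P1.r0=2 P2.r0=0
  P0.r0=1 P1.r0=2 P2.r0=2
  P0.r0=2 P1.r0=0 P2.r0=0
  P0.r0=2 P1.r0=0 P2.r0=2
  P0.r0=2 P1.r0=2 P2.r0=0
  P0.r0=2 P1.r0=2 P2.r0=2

outcome vector order: (P0.r0,P1.r0,P2.r0)
TSO (8): 1/0/0; 1/0/2; 1/2/0; 1/2/2; 2/0/0; 2/0/2; 2/2/0; 2/2/2
TSO∖claimed = {1/0/2}

missing: P0.r0=1 P1.r0=0 P2.r0=2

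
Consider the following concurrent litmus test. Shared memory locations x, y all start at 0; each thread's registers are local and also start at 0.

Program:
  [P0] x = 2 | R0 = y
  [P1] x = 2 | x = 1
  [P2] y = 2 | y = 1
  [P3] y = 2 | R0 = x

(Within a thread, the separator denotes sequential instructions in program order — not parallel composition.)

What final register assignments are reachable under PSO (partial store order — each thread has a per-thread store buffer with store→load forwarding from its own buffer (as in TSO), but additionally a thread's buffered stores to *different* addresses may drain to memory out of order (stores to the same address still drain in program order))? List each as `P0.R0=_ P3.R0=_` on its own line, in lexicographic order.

P0.R0=0 P3.R0=0
P0.R0=0 P3.R0=1
P0.R0=0 P3.R0=2
P0.R0=1 P3.R0=0
P0.R0=1 P3.R0=1
P0.R0=1 P3.R0=2
P0.R0=2 P3.R0=0
P0.R0=2 P3.R0=1
P0.R0=2 P3.R0=2

outcome vector order: (P0.R0,P3.R0)
|PSO outcomes| = 9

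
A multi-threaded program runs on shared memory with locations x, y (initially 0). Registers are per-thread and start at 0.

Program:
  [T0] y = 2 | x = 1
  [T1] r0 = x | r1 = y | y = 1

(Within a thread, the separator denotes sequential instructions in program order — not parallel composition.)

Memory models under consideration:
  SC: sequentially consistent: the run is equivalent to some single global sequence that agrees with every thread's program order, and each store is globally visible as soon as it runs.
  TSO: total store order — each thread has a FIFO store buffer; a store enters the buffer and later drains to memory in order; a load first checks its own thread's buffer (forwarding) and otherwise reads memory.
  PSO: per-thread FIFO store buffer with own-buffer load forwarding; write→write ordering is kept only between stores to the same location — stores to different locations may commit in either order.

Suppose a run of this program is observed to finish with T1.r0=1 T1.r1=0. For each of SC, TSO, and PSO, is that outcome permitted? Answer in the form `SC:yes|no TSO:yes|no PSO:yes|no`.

outcome vector order: (T1.r0,T1.r1)
under SC → 00; 02; 12
under TSO → 00; 02; 12
under PSO → 00; 02; 10; 12
target 10 ∈ {PSO}

SC:no TSO:no PSO:yes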